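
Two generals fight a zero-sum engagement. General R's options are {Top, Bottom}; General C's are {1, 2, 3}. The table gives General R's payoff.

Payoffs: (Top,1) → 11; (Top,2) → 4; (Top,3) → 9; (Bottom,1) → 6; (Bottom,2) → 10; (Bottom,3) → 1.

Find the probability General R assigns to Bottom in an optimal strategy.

Row minima: Top → 4, Bottom → 1; maximin = 4.
Column maxima: 1 → 11, 2 → 10, 3 → 9; minimax = 9.
4 ≠ 9, so there is no saddle point; optimal play is mixed.
1 is strictly dominated by 3 (it gives General R strictly more in every row), so General C never plays it.
On the remaining 2×2 (Top, Bottom vs 2, 3):
Let General R play Top with probability p. Expected payoff against 2: 4p + 10(1−p) = −6p + 10; against 3: 9p + 1(1−p) = 8p + 1.
Setting these equal: −6p + 10 = 8p + 1 ⇒ −14p = -9 ⇒ p = 9/14, and the value is (-6)·(9/14) + 10 = 43/7.
For General C: with q = P(2), equating Top's and Bottom's payoffs gives −5q + 9 = 9q + 1 ⇒ q = 4/7.

5/14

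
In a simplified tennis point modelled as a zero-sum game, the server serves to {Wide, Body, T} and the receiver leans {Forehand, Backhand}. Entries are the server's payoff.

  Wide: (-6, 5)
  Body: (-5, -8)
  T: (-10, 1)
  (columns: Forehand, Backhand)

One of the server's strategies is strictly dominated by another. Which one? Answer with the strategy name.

T

Wide gives a strictly higher payoff than T against every column: -6 > -10, 5 > 1.
So T is strictly dominated and the server never plays it.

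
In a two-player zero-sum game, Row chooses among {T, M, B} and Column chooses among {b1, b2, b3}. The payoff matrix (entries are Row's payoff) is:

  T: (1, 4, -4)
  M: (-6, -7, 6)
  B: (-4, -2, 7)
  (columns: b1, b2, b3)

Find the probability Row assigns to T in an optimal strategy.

11/16

Row minima: T → -4, M → -7, B → -4; maximin = -4.
Column maxima: b1 → 1, b2 → 4, b3 → 7; minimax = 1.
-4 ≠ 1, so there is no saddle point; optimal play is mixed.
M is strictly dominated by B, so Row never plays it.
With M eliminated, b2 is strictly dominated by b1 (it gives Row strictly more in every remaining row), so Column never plays it.
On the remaining 2×2 (T, B vs b1, b3):
Let Row play T with probability p. Expected payoff against b1: 1p + (-4)(1−p) = 5p − 4; against b3: (-4)p + 7(1−p) = −11p + 7.
Setting these equal: 5p − 4 = −11p + 7 ⇒ 16p = 11 ⇒ p = 11/16, and the value is (5)·(11/16) − 4 = -9/16.
For Column: with q = P(b1), equating T's and B's payoffs gives 5q − 4 = −11q + 7 ⇒ q = 11/16.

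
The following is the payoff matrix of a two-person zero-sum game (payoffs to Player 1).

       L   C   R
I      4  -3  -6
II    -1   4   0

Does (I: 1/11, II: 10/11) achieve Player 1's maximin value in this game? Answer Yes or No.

Yes

Against L this mix gives (1/11)·4 + (10/11)·(-1) = -6/11.
Against C this mix gives (1/11)·(-3) + (10/11)·4 = 37/11.
Against R this mix gives (1/11)·(-6) + (10/11)·0 = -6/11.
All of Player 2's active replies (L, R) yield -6/11, and no column does worse for Player 1. The mix makes Player 2 indifferent and guarantees -6/11, so it is optimal.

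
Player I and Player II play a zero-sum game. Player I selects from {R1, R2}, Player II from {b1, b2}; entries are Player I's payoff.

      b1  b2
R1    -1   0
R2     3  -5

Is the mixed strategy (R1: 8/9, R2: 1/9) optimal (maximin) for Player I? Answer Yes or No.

Against b1 this mix gives (8/9)·(-1) + (1/9)·3 = -5/9.
Against b2 this mix gives (8/9)·0 + (1/9)·(-5) = -5/9.
All of Player II's active replies (b1, b2) yield -5/9, and no column does worse for Player I. The mix makes Player II indifferent and guarantees -5/9, so it is optimal.

Yes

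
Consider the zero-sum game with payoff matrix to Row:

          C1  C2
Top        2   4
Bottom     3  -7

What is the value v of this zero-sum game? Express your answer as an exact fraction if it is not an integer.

13/6

Row minima: Top → 2, Bottom → -7; maximin = 2.
Column maxima: C1 → 3, C2 → 4; minimax = 3.
2 ≠ 3, so there is no saddle point; optimal play is mixed.
Let Row play Top with probability p. Expected payoff against C1: 2p + 3(1−p) = −p + 3; against C2: 4p + (-7)(1−p) = 11p − 7.
Setting these equal: −p + 3 = 11p − 7 ⇒ −12p = -10 ⇒ p = 5/6, and the value is (-1)·(5/6) + 3 = 13/6.
For Column: with q = P(C1), equating Top's and Bottom's payoffs gives −2q + 4 = 10q − 7 ⇒ q = 11/12.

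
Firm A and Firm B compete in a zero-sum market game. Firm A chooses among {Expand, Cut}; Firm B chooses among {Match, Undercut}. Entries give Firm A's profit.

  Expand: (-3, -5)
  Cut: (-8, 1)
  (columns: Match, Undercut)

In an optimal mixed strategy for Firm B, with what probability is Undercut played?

5/11

Row minima: Expand → -5, Cut → -8; maximin = -5.
Column maxima: Match → -3, Undercut → 1; minimax = -3.
-5 ≠ -3, so there is no saddle point; optimal play is mixed.
Let Firm A play Expand with probability p. Expected payoff against Match: (-3)p + (-8)(1−p) = 5p − 8; against Undercut: (-5)p + 1(1−p) = −6p + 1.
Setting these equal: 5p − 8 = −6p + 1 ⇒ 11p = 9 ⇒ p = 9/11, and the value is (5)·(9/11) − 8 = -43/11.
For Firm B: with q = P(Match), equating Expand's and Cut's payoffs gives 2q − 5 = −9q + 1 ⇒ q = 6/11.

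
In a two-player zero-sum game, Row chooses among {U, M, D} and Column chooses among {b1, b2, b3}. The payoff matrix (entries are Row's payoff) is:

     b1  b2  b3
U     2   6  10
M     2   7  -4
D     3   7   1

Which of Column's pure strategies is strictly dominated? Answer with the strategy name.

b2

b1 holds Row's payoff strictly below b2 in every row: 2 < 6, 2 < 7, 3 < 7.
So b2 is strictly dominated for Column.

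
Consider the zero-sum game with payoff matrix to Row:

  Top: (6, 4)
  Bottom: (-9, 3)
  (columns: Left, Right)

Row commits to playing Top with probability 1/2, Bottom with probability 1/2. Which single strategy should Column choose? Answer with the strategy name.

Left

If Column plays Left, Row's expected payoff is (1/2)·6 + (1/2)·(-9) = -3/2.
If Column plays Right, Row's expected payoff is (1/2)·4 + (1/2)·3 = 7/2.
Column minimizes Row's payoff; the smallest is -3/2, so the best response is Left.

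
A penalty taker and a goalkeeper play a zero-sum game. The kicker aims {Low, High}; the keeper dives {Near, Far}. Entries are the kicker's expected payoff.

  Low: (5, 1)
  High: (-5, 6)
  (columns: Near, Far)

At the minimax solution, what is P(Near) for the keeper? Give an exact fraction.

Row minima: Low → 1, High → -5; maximin = 1.
Column maxima: Near → 5, Far → 6; minimax = 5.
1 ≠ 5, so there is no saddle point; optimal play is mixed.
Let the kicker play Low with probability p. Expected payoff against Near: 5p + (-5)(1−p) = 10p − 5; against Far: 1p + 6(1−p) = −5p + 6.
Setting these equal: 10p − 5 = −5p + 6 ⇒ 15p = 11 ⇒ p = 11/15, and the value is (10)·(11/15) − 5 = 7/3.
For the keeper: with q = P(Near), equating Low's and High's payoffs gives 4q + 1 = −11q + 6 ⇒ q = 1/3.

1/3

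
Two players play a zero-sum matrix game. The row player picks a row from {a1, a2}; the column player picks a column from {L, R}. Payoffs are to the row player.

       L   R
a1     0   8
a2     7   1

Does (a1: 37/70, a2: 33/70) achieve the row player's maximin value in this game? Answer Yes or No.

Against L this mix gives (37/70)·0 + (33/70)·7 = 33/10.
Against R this mix gives (37/70)·8 + (33/70)·1 = 47/10.
The column player will play L, holding the row player to 33/10. Shifting weight toward the row that does better against L would raise this floor (the equalizing mix achieves 4 against both L and R), so the proposed strategy is not optimal.

No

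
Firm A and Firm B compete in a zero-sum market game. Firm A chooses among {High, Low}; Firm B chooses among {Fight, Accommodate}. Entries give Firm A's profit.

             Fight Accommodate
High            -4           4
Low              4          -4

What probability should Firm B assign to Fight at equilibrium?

Row minima: High → -4, Low → -4; maximin = -4.
Column maxima: Fight → 4, Accommodate → 4; minimax = 4.
-4 ≠ 4, so there is no saddle point; optimal play is mixed.
Let Firm A play High with probability p. Expected payoff against Fight: (-4)p + 4(1−p) = −8p + 4; against Accommodate: 4p + (-4)(1−p) = 8p − 4.
Setting these equal: −8p + 4 = 8p − 4 ⇒ −16p = -8 ⇒ p = 1/2, and the value is (-8)·(1/2) + 4 = 0.
For Firm B: with q = P(Fight), equating High's and Low's payoffs gives −8q + 4 = 8q − 4 ⇒ q = 1/2.

1/2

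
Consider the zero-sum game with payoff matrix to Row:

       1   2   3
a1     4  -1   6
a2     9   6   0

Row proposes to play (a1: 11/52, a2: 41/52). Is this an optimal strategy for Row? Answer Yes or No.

No

Against 1 this mix gives (11/52)·4 + (41/52)·9 = 413/52.
Against 2 this mix gives (11/52)·(-1) + (41/52)·6 = 235/52.
Against 3 this mix gives (11/52)·6 + (41/52)·0 = 33/26.
Column will play 3, holding Row to 33/26. Shifting weight toward the row that does better against 3 would raise this floor (the equalizing mix achieves 36/13 against both 3 and 2), so the proposed strategy is not optimal.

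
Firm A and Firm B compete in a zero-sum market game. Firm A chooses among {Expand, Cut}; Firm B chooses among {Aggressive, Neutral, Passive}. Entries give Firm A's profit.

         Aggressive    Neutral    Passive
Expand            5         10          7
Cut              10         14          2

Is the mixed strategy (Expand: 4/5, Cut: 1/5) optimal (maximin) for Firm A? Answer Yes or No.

Against Aggressive this mix gives (4/5)·5 + (1/5)·10 = 6.
Against Neutral this mix gives (4/5)·10 + (1/5)·14 = 54/5.
Against Passive this mix gives (4/5)·7 + (1/5)·2 = 6.
All of Firm B's active replies (Aggressive, Passive) yield 6, and no column does worse for Firm A. The mix makes Firm B indifferent and guarantees 6, so it is optimal.

Yes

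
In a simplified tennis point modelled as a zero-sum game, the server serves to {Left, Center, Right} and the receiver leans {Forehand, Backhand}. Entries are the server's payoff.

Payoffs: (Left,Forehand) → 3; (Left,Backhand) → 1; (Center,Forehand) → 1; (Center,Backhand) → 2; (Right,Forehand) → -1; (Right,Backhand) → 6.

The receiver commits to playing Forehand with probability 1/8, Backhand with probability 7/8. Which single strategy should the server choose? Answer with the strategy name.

Expected payoff of Left: (1/8)·3 + (7/8)·1 = 5/4.
Expected payoff of Center: (1/8)·1 + (7/8)·2 = 15/8.
Expected payoff of Right: (1/8)·(-1) + (7/8)·6 = 41/8.
The largest is 41/8, so the server's best response is Right.

Right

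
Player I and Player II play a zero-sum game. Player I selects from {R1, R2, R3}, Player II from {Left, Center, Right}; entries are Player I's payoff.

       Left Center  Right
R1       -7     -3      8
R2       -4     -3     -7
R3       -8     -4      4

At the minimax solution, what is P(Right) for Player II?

Row minima: R1 → -7, R2 → -7, R3 → -8; maximin = -7.
Column maxima: Left → -4, Center → -3, Right → 8; minimax = -4.
-7 ≠ -4, so there is no saddle point; optimal play is mixed.
R3 is strictly dominated by R1, so Player I never plays it.
Center is strictly dominated by Left (it gives Player I strictly more in every row), so Player II never plays it.
On the remaining 2×2 (R1, R2 vs Left, Right):
Let Player I play R1 with probability p. Expected payoff against Left: (-7)p + (-4)(1−p) = −3p − 4; against Right: 8p + (-7)(1−p) = 15p − 7.
Setting these equal: −3p − 4 = 15p − 7 ⇒ −18p = -3 ⇒ p = 1/6, and the value is (-3)·(1/6) − 4 = -9/2.
For Player II: with q = P(Left), equating R1's and R2's payoffs gives −15q + 8 = 3q − 7 ⇒ q = 5/6.

1/6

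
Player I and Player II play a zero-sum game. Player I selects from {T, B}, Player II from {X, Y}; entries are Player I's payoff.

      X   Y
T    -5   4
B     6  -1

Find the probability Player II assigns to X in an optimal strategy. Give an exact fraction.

Row minima: T → -5, B → -1; maximin = -1.
Column maxima: X → 6, Y → 4; minimax = 4.
-1 ≠ 4, so there is no saddle point; optimal play is mixed.
Let Player I play T with probability p. Expected payoff against X: (-5)p + 6(1−p) = −11p + 6; against Y: 4p + (-1)(1−p) = 5p − 1.
Setting these equal: −11p + 6 = 5p − 1 ⇒ −16p = -7 ⇒ p = 7/16, and the value is (-11)·(7/16) + 6 = 19/16.
For Player II: with q = P(X), equating T's and B's payoffs gives −9q + 4 = 7q − 1 ⇒ q = 5/16.

5/16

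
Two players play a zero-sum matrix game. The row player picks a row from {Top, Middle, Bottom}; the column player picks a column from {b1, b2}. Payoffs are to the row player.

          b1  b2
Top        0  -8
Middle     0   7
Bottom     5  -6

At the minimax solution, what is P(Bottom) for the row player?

7/18

Row minima: Top → -8, Middle → 0, Bottom → -6; maximin = 0.
Column maxima: b1 → 5, b2 → 7; minimax = 5.
0 ≠ 5, so there is no saddle point; optimal play is mixed.
Top is strictly dominated by Bottom, so the row player never plays it.
On the remaining 2×2 (Middle, Bottom vs b1, b2):
Let the row player play Middle with probability p. Expected payoff against b1: 0p + 5(1−p) = −5p + 5; against b2: 7p + (-6)(1−p) = 13p − 6.
Setting these equal: −5p + 5 = 13p − 6 ⇒ −18p = -11 ⇒ p = 11/18, and the value is (-5)·(11/18) + 5 = 35/18.
For the column player: with q = P(b1), equating Middle's and Bottom's payoffs gives −7q + 7 = 11q − 6 ⇒ q = 13/18.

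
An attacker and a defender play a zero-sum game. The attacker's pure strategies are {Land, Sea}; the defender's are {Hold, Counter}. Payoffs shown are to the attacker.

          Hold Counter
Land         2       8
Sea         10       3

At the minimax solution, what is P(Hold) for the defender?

5/13

Row minima: Land → 2, Sea → 3; maximin = 3.
Column maxima: Hold → 10, Counter → 8; minimax = 8.
3 ≠ 8, so there is no saddle point; optimal play is mixed.
Let the attacker play Land with probability p. Expected payoff against Hold: 2p + 10(1−p) = −8p + 10; against Counter: 8p + 3(1−p) = 5p + 3.
Setting these equal: −8p + 10 = 5p + 3 ⇒ −13p = -7 ⇒ p = 7/13, and the value is (-8)·(7/13) + 10 = 74/13.
For the defender: with q = P(Hold), equating Land's and Sea's payoffs gives −6q + 8 = 7q + 3 ⇒ q = 5/13.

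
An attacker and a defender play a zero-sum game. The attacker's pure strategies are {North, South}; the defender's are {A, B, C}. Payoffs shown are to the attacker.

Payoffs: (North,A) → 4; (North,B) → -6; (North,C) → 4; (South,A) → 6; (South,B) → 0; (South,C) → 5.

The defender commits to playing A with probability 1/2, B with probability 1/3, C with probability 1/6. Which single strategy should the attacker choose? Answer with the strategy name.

Expected payoff of North: (1/2)·4 + (1/3)·(-6) + (1/6)·4 = 2/3.
Expected payoff of South: (1/2)·6 + (1/3)·0 + (1/6)·5 = 23/6.
The largest is 23/6, so the attacker's best response is South.

South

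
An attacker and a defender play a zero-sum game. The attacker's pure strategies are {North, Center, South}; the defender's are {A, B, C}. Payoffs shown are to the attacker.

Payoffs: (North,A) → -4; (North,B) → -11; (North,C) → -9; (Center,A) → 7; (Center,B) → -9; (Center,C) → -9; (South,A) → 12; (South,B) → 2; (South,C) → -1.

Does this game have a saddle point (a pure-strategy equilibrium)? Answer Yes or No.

Row minima: North → -11, Center → -9, South → -1; maximin = -1.
Column maxima: A → 12, B → 2, C → -1; minimax = -1.
maximin = minimax = -1, so a saddle point exists.

Yes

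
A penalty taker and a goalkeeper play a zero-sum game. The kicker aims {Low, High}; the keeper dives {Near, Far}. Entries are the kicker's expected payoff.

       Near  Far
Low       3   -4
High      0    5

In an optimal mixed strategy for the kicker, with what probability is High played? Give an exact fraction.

7/12

Row minima: Low → -4, High → 0; maximin = 0.
Column maxima: Near → 3, Far → 5; minimax = 3.
0 ≠ 3, so there is no saddle point; optimal play is mixed.
Let the kicker play Low with probability p. Expected payoff against Near: 3p + 0(1−p) = 3p; against Far: (-4)p + 5(1−p) = −9p + 5.
Setting these equal: 3p = −9p + 5 ⇒ 12p = 5 ⇒ p = 5/12, and the value is (3)·(5/12) = 5/4.
For the keeper: with q = P(Near), equating Low's and High's payoffs gives 7q − 4 = −5q + 5 ⇒ q = 3/4.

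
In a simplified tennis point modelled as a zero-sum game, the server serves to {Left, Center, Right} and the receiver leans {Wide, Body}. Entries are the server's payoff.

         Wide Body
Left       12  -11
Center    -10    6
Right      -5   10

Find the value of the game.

65/38

Row minima: Left → -11, Center → -10, Right → -5; maximin = -5.
Column maxima: Wide → 12, Body → 10; minimax = 10.
-5 ≠ 10, so there is no saddle point; optimal play is mixed.
Center is strictly dominated by Right, so the server never plays it.
On the remaining 2×2 (Left, Right vs Wide, Body):
Let the server play Left with probability p. Expected payoff against Wide: 12p + (-5)(1−p) = 17p − 5; against Body: (-11)p + 10(1−p) = −21p + 10.
Setting these equal: 17p − 5 = −21p + 10 ⇒ 38p = 15 ⇒ p = 15/38, and the value is (17)·(15/38) − 5 = 65/38.
For the receiver: with q = P(Wide), equating Left's and Right's payoffs gives 23q − 11 = −15q + 10 ⇒ q = 21/38.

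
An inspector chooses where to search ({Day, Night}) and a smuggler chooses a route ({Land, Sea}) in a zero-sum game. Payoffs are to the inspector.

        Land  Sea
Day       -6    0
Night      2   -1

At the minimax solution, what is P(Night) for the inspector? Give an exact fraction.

Row minima: Day → -6, Night → -1; maximin = -1.
Column maxima: Land → 2, Sea → 0; minimax = 0.
-1 ≠ 0, so there is no saddle point; optimal play is mixed.
Let the inspector play Day with probability p. Expected payoff against Land: (-6)p + 2(1−p) = −8p + 2; against Sea: 0p + (-1)(1−p) = p − 1.
Setting these equal: −8p + 2 = p − 1 ⇒ −9p = -3 ⇒ p = 1/3, and the value is (-8)·(1/3) + 2 = -2/3.
For the smuggler: with q = P(Land), equating Day's and Night's payoffs gives −6q = 3q − 1 ⇒ q = 1/9.

2/3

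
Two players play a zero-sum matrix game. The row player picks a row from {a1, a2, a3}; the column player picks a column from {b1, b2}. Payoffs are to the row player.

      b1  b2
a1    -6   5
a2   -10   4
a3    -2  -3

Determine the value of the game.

-7/3

Row minima: a1 → -6, a2 → -10, a3 → -3; maximin = -3.
Column maxima: b1 → -2, b2 → 5; minimax = -2.
-3 ≠ -2, so there is no saddle point; optimal play is mixed.
a2 is strictly dominated by a1, so the row player never plays it.
On the remaining 2×2 (a1, a3 vs b1, b2):
Let the row player play a1 with probability p. Expected payoff against b1: (-6)p + (-2)(1−p) = −4p − 2; against b2: 5p + (-3)(1−p) = 8p − 3.
Setting these equal: −4p − 2 = 8p − 3 ⇒ −12p = -1 ⇒ p = 1/12, and the value is (-4)·(1/12) − 2 = -7/3.
For the column player: with q = P(b1), equating a1's and a3's payoffs gives −11q + 5 = q − 3 ⇒ q = 2/3.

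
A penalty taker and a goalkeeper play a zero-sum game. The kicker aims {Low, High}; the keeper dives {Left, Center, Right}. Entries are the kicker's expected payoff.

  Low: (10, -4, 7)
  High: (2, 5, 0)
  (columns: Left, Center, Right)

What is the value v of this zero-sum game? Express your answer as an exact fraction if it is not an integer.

Row minima: Low → -4, High → 0; maximin = 0.
Column maxima: Left → 10, Center → 5, Right → 7; minimax = 5.
0 ≠ 5, so there is no saddle point; optimal play is mixed.
Left is strictly dominated by Right (it gives the kicker strictly more in every row), so the keeper never plays it.
On the remaining 2×2 (Low, High vs Center, Right):
Let the kicker play Low with probability p. Expected payoff against Center: (-4)p + 5(1−p) = −9p + 5; against Right: 7p + 0(1−p) = 7p.
Setting these equal: −9p + 5 = 7p ⇒ −16p = -5 ⇒ p = 5/16, and the value is (-9)·(5/16) + 5 = 35/16.
For the keeper: with q = P(Center), equating Low's and High's payoffs gives −11q + 7 = 5q ⇒ q = 7/16.

35/16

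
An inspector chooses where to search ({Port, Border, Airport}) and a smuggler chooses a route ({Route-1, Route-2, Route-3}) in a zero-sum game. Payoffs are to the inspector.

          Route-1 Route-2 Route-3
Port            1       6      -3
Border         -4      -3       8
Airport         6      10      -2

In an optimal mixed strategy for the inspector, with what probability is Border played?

2/5

Row minima: Port → -3, Border → -4, Airport → -2; maximin = -2.
Column maxima: Route-1 → 6, Route-2 → 10, Route-3 → 8; minimax = 6.
-2 ≠ 6, so there is no saddle point; optimal play is mixed.
Port is strictly dominated by Airport, so the inspector never plays it.
Route-2 is strictly dominated by Route-1 (it gives the inspector strictly more in every row), so the smuggler never plays it.
On the remaining 2×2 (Border, Airport vs Route-1, Route-3):
Let the inspector play Border with probability p. Expected payoff against Route-1: (-4)p + 6(1−p) = −10p + 6; against Route-3: 8p + (-2)(1−p) = 10p − 2.
Setting these equal: −10p + 6 = 10p − 2 ⇒ −20p = -8 ⇒ p = 2/5, and the value is (-10)·(2/5) + 6 = 2.
For the smuggler: with q = P(Route-1), equating Border's and Airport's payoffs gives −12q + 8 = 8q − 2 ⇒ q = 1/2.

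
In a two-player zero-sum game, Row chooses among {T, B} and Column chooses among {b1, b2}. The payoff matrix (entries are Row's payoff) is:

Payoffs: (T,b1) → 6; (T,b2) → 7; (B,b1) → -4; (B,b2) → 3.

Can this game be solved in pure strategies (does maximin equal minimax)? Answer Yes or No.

Yes

Row minima: T → 6, B → -4; maximin = 6.
Column maxima: b1 → 6, b2 → 7; minimax = 6.
maximin = minimax = 6, so a saddle point exists.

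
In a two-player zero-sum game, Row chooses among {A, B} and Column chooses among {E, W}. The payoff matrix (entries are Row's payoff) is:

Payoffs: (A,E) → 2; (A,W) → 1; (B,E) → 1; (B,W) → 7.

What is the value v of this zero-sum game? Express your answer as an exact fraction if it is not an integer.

Row minima: A → 1, B → 1; maximin = 1.
Column maxima: E → 2, W → 7; minimax = 2.
1 ≠ 2, so there is no saddle point; optimal play is mixed.
Let Row play A with probability p. Expected payoff against E: 2p + 1(1−p) = p + 1; against W: 1p + 7(1−p) = −6p + 7.
Setting these equal: p + 1 = −6p + 7 ⇒ 7p = 6 ⇒ p = 6/7, and the value is (1)·(6/7) + 1 = 13/7.
For Column: with q = P(E), equating A's and B's payoffs gives q + 1 = −6q + 7 ⇒ q = 6/7.

13/7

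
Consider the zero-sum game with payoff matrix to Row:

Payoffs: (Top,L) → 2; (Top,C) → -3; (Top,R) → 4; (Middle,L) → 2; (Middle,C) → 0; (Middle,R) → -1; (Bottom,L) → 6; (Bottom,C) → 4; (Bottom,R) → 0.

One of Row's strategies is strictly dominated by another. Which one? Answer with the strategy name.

Bottom gives a strictly higher payoff than Middle against every column: 6 > 2, 4 > 0, 0 > -1.
So Middle is strictly dominated and Row never plays it.

Middle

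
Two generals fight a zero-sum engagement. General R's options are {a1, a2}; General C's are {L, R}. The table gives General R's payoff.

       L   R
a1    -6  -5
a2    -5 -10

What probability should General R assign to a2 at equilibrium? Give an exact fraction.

1/6

Row minima: a1 → -6, a2 → -10; maximin = -6.
Column maxima: L → -5, R → -5; minimax = -5.
-6 ≠ -5, so there is no saddle point; optimal play is mixed.
Let General R play a1 with probability p. Expected payoff against L: (-6)p + (-5)(1−p) = −p − 5; against R: (-5)p + (-10)(1−p) = 5p − 10.
Setting these equal: −p − 5 = 5p − 10 ⇒ −6p = -5 ⇒ p = 5/6, and the value is (-1)·(5/6) − 5 = -35/6.
For General C: with q = P(L), equating a1's and a2's payoffs gives −q − 5 = 5q − 10 ⇒ q = 5/6.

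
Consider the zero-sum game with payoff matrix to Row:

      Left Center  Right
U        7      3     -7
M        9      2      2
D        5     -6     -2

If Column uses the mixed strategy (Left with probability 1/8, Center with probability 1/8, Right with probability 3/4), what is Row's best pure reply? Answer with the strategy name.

Expected payoff of U: (1/8)·7 + (1/8)·3 + (3/4)·(-7) = -4.
Expected payoff of M: (1/8)·9 + (1/8)·2 + (3/4)·2 = 23/8.
Expected payoff of D: (1/8)·5 + (1/8)·(-6) + (3/4)·(-2) = -13/8.
The largest is 23/8, so Row's best response is M.

M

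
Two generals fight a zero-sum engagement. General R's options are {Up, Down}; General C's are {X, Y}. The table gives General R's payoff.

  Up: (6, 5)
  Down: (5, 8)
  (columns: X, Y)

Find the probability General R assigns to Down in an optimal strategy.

1/4

Row minima: Up → 5, Down → 5; maximin = 5.
Column maxima: X → 6, Y → 8; minimax = 6.
5 ≠ 6, so there is no saddle point; optimal play is mixed.
Let General R play Up with probability p. Expected payoff against X: 6p + 5(1−p) = p + 5; against Y: 5p + 8(1−p) = −3p + 8.
Setting these equal: p + 5 = −3p + 8 ⇒ 4p = 3 ⇒ p = 3/4, and the value is (1)·(3/4) + 5 = 23/4.
For General C: with q = P(X), equating Up's and Down's payoffs gives q + 5 = −3q + 8 ⇒ q = 3/4.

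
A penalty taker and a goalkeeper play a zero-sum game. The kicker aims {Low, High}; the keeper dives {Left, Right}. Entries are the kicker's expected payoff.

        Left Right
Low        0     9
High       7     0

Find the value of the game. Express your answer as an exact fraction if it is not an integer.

63/16

Row minima: Low → 0, High → 0; maximin = 0.
Column maxima: Left → 7, Right → 9; minimax = 7.
0 ≠ 7, so there is no saddle point; optimal play is mixed.
Let the kicker play Low with probability p. Expected payoff against Left: 0p + 7(1−p) = −7p + 7; against Right: 9p + 0(1−p) = 9p.
Setting these equal: −7p + 7 = 9p ⇒ −16p = -7 ⇒ p = 7/16, and the value is (-7)·(7/16) + 7 = 63/16.
For the keeper: with q = P(Left), equating Low's and High's payoffs gives −9q + 9 = 7q ⇒ q = 9/16.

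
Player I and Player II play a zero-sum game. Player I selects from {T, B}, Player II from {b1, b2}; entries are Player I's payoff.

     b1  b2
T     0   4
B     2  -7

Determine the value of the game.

Row minima: T → 0, B → -7; maximin = 0.
Column maxima: b1 → 2, b2 → 4; minimax = 2.
0 ≠ 2, so there is no saddle point; optimal play is mixed.
Let Player I play T with probability p. Expected payoff against b1: 0p + 2(1−p) = −2p + 2; against b2: 4p + (-7)(1−p) = 11p − 7.
Setting these equal: −2p + 2 = 11p − 7 ⇒ −13p = -9 ⇒ p = 9/13, and the value is (-2)·(9/13) + 2 = 8/13.
For Player II: with q = P(b1), equating T's and B's payoffs gives −4q + 4 = 9q − 7 ⇒ q = 11/13.

8/13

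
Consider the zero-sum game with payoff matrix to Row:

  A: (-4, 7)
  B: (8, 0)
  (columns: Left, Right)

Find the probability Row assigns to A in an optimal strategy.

8/19

Row minima: A → -4, B → 0; maximin = 0.
Column maxima: Left → 8, Right → 7; minimax = 7.
0 ≠ 7, so there is no saddle point; optimal play is mixed.
Let Row play A with probability p. Expected payoff against Left: (-4)p + 8(1−p) = −12p + 8; against Right: 7p + 0(1−p) = 7p.
Setting these equal: −12p + 8 = 7p ⇒ −19p = -8 ⇒ p = 8/19, and the value is (-12)·(8/19) + 8 = 56/19.
For Column: with q = P(Left), equating A's and B's payoffs gives −11q + 7 = 8q ⇒ q = 7/19.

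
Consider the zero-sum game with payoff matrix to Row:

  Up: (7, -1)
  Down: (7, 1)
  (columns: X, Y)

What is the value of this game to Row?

1

Row minima: Up → -1, Down → 1; maximin = 1.
Column maxima: X → 7, Y → 1; minimax = 1.
Since maximin = minimax = 1, there is a saddle point and the value is 1.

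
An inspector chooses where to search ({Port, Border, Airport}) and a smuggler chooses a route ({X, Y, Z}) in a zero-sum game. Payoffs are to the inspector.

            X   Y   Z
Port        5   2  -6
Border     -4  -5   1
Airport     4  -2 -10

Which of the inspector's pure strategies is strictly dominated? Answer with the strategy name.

Airport

Port gives a strictly higher payoff than Airport against every column: 5 > 4, 2 > -2, -6 > -10.
So Airport is strictly dominated and the inspector never plays it.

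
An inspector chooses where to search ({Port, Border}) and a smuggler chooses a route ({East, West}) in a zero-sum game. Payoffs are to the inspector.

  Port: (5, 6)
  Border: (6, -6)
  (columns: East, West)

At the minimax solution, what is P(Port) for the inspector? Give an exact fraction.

Row minima: Port → 5, Border → -6; maximin = 5.
Column maxima: East → 6, West → 6; minimax = 6.
5 ≠ 6, so there is no saddle point; optimal play is mixed.
Let the inspector play Port with probability p. Expected payoff against East: 5p + 6(1−p) = −p + 6; against West: 6p + (-6)(1−p) = 12p − 6.
Setting these equal: −p + 6 = 12p − 6 ⇒ −13p = -12 ⇒ p = 12/13, and the value is (-1)·(12/13) + 6 = 66/13.
For the smuggler: with q = P(East), equating Port's and Border's payoffs gives −q + 6 = 12q − 6 ⇒ q = 12/13.

12/13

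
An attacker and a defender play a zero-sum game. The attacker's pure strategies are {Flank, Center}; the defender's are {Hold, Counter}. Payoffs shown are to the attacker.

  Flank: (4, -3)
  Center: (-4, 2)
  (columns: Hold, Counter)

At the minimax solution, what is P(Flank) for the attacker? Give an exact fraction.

Row minima: Flank → -3, Center → -4; maximin = -3.
Column maxima: Hold → 4, Counter → 2; minimax = 2.
-3 ≠ 2, so there is no saddle point; optimal play is mixed.
Let the attacker play Flank with probability p. Expected payoff against Hold: 4p + (-4)(1−p) = 8p − 4; against Counter: (-3)p + 2(1−p) = −5p + 2.
Setting these equal: 8p − 4 = −5p + 2 ⇒ 13p = 6 ⇒ p = 6/13, and the value is (8)·(6/13) − 4 = -4/13.
For the defender: with q = P(Hold), equating Flank's and Center's payoffs gives 7q − 3 = −6q + 2 ⇒ q = 5/13.

6/13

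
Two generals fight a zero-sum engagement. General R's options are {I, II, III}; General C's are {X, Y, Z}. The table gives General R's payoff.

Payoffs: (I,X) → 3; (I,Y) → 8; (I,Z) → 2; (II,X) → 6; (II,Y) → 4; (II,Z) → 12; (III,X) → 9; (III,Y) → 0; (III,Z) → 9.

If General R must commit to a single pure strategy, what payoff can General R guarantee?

4

Row minima: I → 2, II → 4, III → 0.
The best of these is 4.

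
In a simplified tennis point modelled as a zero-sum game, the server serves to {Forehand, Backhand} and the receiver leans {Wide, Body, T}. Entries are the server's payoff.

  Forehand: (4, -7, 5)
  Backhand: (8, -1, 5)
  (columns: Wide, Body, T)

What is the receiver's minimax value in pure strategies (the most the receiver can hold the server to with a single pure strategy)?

-1

Column maxima: Wide → 8, Body → -1, T → 5.
The smallest of these is -1.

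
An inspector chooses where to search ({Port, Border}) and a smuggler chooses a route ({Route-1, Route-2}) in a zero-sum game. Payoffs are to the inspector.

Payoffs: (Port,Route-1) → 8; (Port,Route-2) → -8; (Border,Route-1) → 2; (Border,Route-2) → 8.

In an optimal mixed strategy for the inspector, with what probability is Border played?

8/11

Row minima: Port → -8, Border → 2; maximin = 2.
Column maxima: Route-1 → 8, Route-2 → 8; minimax = 8.
2 ≠ 8, so there is no saddle point; optimal play is mixed.
Let the inspector play Port with probability p. Expected payoff against Route-1: 8p + 2(1−p) = 6p + 2; against Route-2: (-8)p + 8(1−p) = −16p + 8.
Setting these equal: 6p + 2 = −16p + 8 ⇒ 22p = 6 ⇒ p = 3/11, and the value is (6)·(3/11) + 2 = 40/11.
For the smuggler: with q = P(Route-1), equating Port's and Border's payoffs gives 16q − 8 = −6q + 8 ⇒ q = 8/11.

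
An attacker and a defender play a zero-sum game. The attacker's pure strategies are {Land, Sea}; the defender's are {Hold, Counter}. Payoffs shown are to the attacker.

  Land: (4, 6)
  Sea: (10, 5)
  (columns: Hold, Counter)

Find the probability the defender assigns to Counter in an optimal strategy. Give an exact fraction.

Row minima: Land → 4, Sea → 5; maximin = 5.
Column maxima: Hold → 10, Counter → 6; minimax = 6.
5 ≠ 6, so there is no saddle point; optimal play is mixed.
Let the attacker play Land with probability p. Expected payoff against Hold: 4p + 10(1−p) = −6p + 10; against Counter: 6p + 5(1−p) = p + 5.
Setting these equal: −6p + 10 = p + 5 ⇒ −7p = -5 ⇒ p = 5/7, and the value is (-6)·(5/7) + 10 = 40/7.
For the defender: with q = P(Hold), equating Land's and Sea's payoffs gives −2q + 6 = 5q + 5 ⇒ q = 1/7.

6/7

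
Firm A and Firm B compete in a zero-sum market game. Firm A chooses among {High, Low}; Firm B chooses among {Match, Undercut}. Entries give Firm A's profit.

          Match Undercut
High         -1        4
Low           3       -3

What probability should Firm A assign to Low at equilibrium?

Row minima: High → -1, Low → -3; maximin = -1.
Column maxima: Match → 3, Undercut → 4; minimax = 3.
-1 ≠ 3, so there is no saddle point; optimal play is mixed.
Let Firm A play High with probability p. Expected payoff against Match: (-1)p + 3(1−p) = −4p + 3; against Undercut: 4p + (-3)(1−p) = 7p − 3.
Setting these equal: −4p + 3 = 7p − 3 ⇒ −11p = -6 ⇒ p = 6/11, and the value is (-4)·(6/11) + 3 = 9/11.
For Firm B: with q = P(Match), equating High's and Low's payoffs gives −5q + 4 = 6q − 3 ⇒ q = 7/11.

5/11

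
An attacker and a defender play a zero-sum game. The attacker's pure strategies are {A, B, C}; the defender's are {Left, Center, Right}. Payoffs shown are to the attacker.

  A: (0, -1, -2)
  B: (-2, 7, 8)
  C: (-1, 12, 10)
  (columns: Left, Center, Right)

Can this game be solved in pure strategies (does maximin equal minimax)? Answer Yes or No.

No

Row minima: A → -2, B → -2, C → -1; maximin = -1.
Column maxima: Left → 0, Center → 12, Right → 10; minimax = 0.
-1 ≠ 0, so no pure-strategy equilibrium exists.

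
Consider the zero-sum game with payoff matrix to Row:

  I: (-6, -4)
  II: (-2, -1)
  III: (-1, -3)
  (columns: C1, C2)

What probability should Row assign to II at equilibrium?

2/3

Row minima: I → -6, II → -2, III → -3; maximin = -2.
Column maxima: C1 → -1, C2 → -1; minimax = -1.
-2 ≠ -1, so there is no saddle point; optimal play is mixed.
I is strictly dominated by II, so Row never plays it.
On the remaining 2×2 (II, III vs C1, C2):
Let Row play II with probability p. Expected payoff against C1: (-2)p + (-1)(1−p) = −p − 1; against C2: (-1)p + (-3)(1−p) = 2p − 3.
Setting these equal: −p − 1 = 2p − 3 ⇒ −3p = -2 ⇒ p = 2/3, and the value is (-1)·(2/3) − 1 = -5/3.
For Column: with q = P(C1), equating II's and III's payoffs gives −q − 1 = 2q − 3 ⇒ q = 2/3.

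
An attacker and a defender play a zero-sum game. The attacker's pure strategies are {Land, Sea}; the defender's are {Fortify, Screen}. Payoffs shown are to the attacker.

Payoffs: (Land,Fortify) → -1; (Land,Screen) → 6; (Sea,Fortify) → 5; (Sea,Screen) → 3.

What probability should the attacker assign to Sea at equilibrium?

7/9

Row minima: Land → -1, Sea → 3; maximin = 3.
Column maxima: Fortify → 5, Screen → 6; minimax = 5.
3 ≠ 5, so there is no saddle point; optimal play is mixed.
Let the attacker play Land with probability p. Expected payoff against Fortify: (-1)p + 5(1−p) = −6p + 5; against Screen: 6p + 3(1−p) = 3p + 3.
Setting these equal: −6p + 5 = 3p + 3 ⇒ −9p = -2 ⇒ p = 2/9, and the value is (-6)·(2/9) + 5 = 11/3.
For the defender: with q = P(Fortify), equating Land's and Sea's payoffs gives −7q + 6 = 2q + 3 ⇒ q = 1/3.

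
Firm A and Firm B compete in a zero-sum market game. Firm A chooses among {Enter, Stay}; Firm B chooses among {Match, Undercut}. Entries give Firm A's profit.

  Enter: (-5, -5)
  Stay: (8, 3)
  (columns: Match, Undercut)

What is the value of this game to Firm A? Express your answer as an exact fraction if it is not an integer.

3

Row minima: Enter → -5, Stay → 3; maximin = 3.
Column maxima: Match → 8, Undercut → 3; minimax = 3.
Since maximin = minimax = 3, there is a saddle point and the value is 3.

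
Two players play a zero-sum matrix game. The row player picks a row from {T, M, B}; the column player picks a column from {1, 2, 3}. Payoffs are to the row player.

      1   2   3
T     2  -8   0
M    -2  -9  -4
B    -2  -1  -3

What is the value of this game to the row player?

Row minima: T → -8, M → -9, B → -3; maximin = -3.
Column maxima: 1 → 2, 2 → -1, 3 → 0; minimax = -1.
-3 ≠ -1, so there is no saddle point; optimal play is mixed.
M is strictly dominated by T, so the row player never plays it.
1 is strictly dominated by 3 (it gives the row player strictly more in every row), so the column player never plays it.
On the remaining 2×2 (T, B vs 2, 3):
Let the row player play T with probability p. Expected payoff against 2: (-8)p + (-1)(1−p) = −7p − 1; against 3: 0p + (-3)(1−p) = 3p − 3.
Setting these equal: −7p − 1 = 3p − 3 ⇒ −10p = -2 ⇒ p = 1/5, and the value is (-7)·(1/5) − 1 = -12/5.
For the column player: with q = P(2), equating T's and B's payoffs gives −8q = 2q − 3 ⇒ q = 3/10.

-12/5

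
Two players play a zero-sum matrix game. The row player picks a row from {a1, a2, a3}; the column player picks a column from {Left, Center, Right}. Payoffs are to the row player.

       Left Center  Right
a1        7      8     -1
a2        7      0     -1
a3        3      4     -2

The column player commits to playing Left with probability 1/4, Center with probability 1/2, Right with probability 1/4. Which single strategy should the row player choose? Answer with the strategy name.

a1

Expected payoff of a1: (1/4)·7 + (1/2)·8 + (1/4)·(-1) = 11/2.
Expected payoff of a2: (1/4)·7 + (1/2)·0 + (1/4)·(-1) = 3/2.
Expected payoff of a3: (1/4)·3 + (1/2)·4 + (1/4)·(-2) = 9/4.
The largest is 11/2, so the row player's best response is a1.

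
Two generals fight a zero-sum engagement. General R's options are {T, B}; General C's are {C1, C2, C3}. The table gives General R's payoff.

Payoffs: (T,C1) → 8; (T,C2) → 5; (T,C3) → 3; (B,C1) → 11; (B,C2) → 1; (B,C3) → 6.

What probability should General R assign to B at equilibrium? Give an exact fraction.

2/7

Row minima: T → 3, B → 1; maximin = 3.
Column maxima: C1 → 11, C2 → 5, C3 → 6; minimax = 5.
3 ≠ 5, so there is no saddle point; optimal play is mixed.
C1 is strictly dominated by C2 (it gives General R strictly more in every row), so General C never plays it.
On the remaining 2×2 (T, B vs C2, C3):
Let General R play T with probability p. Expected payoff against C2: 5p + 1(1−p) = 4p + 1; against C3: 3p + 6(1−p) = −3p + 6.
Setting these equal: 4p + 1 = −3p + 6 ⇒ 7p = 5 ⇒ p = 5/7, and the value is (4)·(5/7) + 1 = 27/7.
For General C: with q = P(C2), equating T's and B's payoffs gives 2q + 3 = −5q + 6 ⇒ q = 3/7.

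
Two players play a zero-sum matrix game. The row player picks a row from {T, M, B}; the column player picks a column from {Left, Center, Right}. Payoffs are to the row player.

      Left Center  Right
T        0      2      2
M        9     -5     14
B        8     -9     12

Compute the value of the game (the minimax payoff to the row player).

9/8

Row minima: T → 0, M → -5, B → -9; maximin = 0.
Column maxima: Left → 9, Center → 2, Right → 14; minimax = 2.
0 ≠ 2, so there is no saddle point; optimal play is mixed.
B is strictly dominated by M, so the row player never plays it.
Right is strictly dominated by Left (it gives the row player strictly more in every row), so the column player never plays it.
On the remaining 2×2 (T, M vs Left, Center):
Let the row player play T with probability p. Expected payoff against Left: 0p + 9(1−p) = −9p + 9; against Center: 2p + (-5)(1−p) = 7p − 5.
Setting these equal: −9p + 9 = 7p − 5 ⇒ −16p = -14 ⇒ p = 7/8, and the value is (-9)·(7/8) + 9 = 9/8.
For the column player: with q = P(Left), equating T's and M's payoffs gives −2q + 2 = 14q − 5 ⇒ q = 7/16.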